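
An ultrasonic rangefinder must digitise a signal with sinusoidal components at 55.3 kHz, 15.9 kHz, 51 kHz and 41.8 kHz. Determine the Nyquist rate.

Highest-frequency component: 55.3 kHz.
Nyquist rate = 2 × 55.3 kHz = 110.6 kHz.

110.6 kHz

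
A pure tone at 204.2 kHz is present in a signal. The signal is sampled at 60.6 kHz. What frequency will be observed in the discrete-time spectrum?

204.2 kHz mod fs = 22.4 kHz.
22.4 kHz ≤ fs/2 = 30.3 kHz, appears at 22.4 kHz.

22.4 kHz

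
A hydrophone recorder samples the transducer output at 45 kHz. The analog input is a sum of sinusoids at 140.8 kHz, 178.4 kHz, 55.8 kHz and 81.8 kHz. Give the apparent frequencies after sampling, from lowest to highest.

fs/2 = 22.5 kHz.
140.8 kHz mod fs = 5.8 kHz.
5.8 kHz ≤ fs/2 = 22.5 kHz, appears at 5.8 kHz.
178.4 kHz mod fs = 43.4 kHz.
43.4 kHz > fs/2 = 22.5 kHz, folds to fs − 43.4 kHz = 1.6 kHz.
55.8 kHz mod fs = 10.8 kHz.
10.8 kHz ≤ fs/2 = 22.5 kHz, appears at 10.8 kHz.
81.8 kHz mod fs = 36.8 kHz.
36.8 kHz > fs/2 = 22.5 kHz, folds to fs − 36.8 kHz = 8.2 kHz.
Distinct values: {1.6 kHz, 5.8 kHz, 8.2 kHz, 10.8 kHz}.

1.6 kHz, 5.8 kHz, 8.2 kHz, 10.8 kHz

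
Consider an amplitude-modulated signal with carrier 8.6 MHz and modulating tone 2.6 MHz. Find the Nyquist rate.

AM sidebands sit at fc ± fm = 6 MHz and 11.2 MHz.
Highest-frequency component: 11.2 MHz.
Nyquist rate = 2 × 11.2 MHz = 22.4 MHz.

22.4 MHz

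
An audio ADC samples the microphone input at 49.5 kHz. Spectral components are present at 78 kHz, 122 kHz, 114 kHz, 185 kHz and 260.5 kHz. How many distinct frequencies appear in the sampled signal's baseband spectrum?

fs/2 = 24.75 kHz.
78 kHz mod fs = 28.5 kHz.
28.5 kHz > fs/2 = 24.75 kHz, folds to fs − 28.5 kHz = 21 kHz.
122 kHz mod fs = 23 kHz.
23 kHz ≤ fs/2 = 24.75 kHz, appears at 23 kHz.
114 kHz mod fs = 15 kHz.
15 kHz ≤ fs/2 = 24.75 kHz, appears at 15 kHz.
185 kHz mod fs = 36.5 kHz.
36.5 kHz > fs/2 = 24.75 kHz, folds to fs − 36.5 kHz = 13 kHz.
260.5 kHz mod fs = 13 kHz.
13 kHz ≤ fs/2 = 24.75 kHz, appears at 13 kHz.
Distinct values: {13 kHz, 15 kHz, 21 kHz, 23 kHz} → 4.

4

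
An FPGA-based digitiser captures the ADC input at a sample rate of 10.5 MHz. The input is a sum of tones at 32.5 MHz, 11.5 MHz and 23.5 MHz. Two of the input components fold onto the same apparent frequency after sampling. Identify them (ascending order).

fs/2 = 5.25 MHz.
32.5 MHz mod fs = 1 MHz.
1 MHz ≤ fs/2 = 5.25 MHz, appears at 1 MHz.
11.5 MHz mod fs = 1 MHz.
1 MHz ≤ fs/2 = 5.25 MHz, appears at 1 MHz.
23.5 MHz mod fs = 2.5 MHz.
2.5 MHz ≤ fs/2 = 5.25 MHz, appears at 2.5 MHz.
11.5 MHz and 32.5 MHz both map to 1 MHz.

11.5 MHz, 32.5 MHz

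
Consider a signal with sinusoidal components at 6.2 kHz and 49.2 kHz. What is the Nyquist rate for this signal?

98.4 kHz

Highest-frequency component: 49.2 kHz.
Nyquist rate = 2 × 49.2 kHz = 98.4 kHz.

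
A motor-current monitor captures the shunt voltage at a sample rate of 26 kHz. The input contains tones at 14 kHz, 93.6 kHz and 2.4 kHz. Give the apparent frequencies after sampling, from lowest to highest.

fs/2 = 13 kHz.
14 kHz > fs/2 = 13 kHz, folds to fs − 14 kHz = 12 kHz.
93.6 kHz mod fs = 15.6 kHz.
15.6 kHz > fs/2 = 13 kHz, folds to fs − 15.6 kHz = 10.4 kHz.
2.4 kHz ≤ fs/2 = 13 kHz, passes unchanged.
Distinct values: {2.4 kHz, 10.4 kHz, 12 kHz}.

2.4 kHz, 10.4 kHz, 12 kHz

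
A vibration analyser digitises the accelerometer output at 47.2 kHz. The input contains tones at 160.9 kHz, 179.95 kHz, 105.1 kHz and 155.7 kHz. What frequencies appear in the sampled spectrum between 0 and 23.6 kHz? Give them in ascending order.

fs/2 = 23.6 kHz.
160.9 kHz mod fs = 19.3 kHz.
19.3 kHz ≤ fs/2 = 23.6 kHz, appears at 19.3 kHz.
179.95 kHz mod fs = 38.35 kHz.
38.35 kHz > fs/2 = 23.6 kHz, folds to fs − 38.35 kHz = 8.85 kHz.
105.1 kHz mod fs = 10.7 kHz.
10.7 kHz ≤ fs/2 = 23.6 kHz, appears at 10.7 kHz.
155.7 kHz mod fs = 14.1 kHz.
14.1 kHz ≤ fs/2 = 23.6 kHz, appears at 14.1 kHz.
Distinct values: {8.85 kHz, 10.7 kHz, 14.1 kHz, 19.3 kHz}.

8.85 kHz, 10.7 kHz, 14.1 kHz, 19.3 kHz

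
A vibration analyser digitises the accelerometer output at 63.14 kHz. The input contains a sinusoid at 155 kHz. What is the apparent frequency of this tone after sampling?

155 kHz mod fs = 28.72 kHz.
28.72 kHz ≤ fs/2 = 31.57 kHz, appears at 28.72 kHz.

28.72 kHz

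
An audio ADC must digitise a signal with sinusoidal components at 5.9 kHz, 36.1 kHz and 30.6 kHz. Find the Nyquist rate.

Highest-frequency component: 36.1 kHz.
Nyquist rate = 2 × 36.1 kHz = 72.2 kHz.

72.2 kHz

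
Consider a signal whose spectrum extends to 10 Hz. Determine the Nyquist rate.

Nyquist rate = 2 × 10 Hz = 20 Hz.

20 Hz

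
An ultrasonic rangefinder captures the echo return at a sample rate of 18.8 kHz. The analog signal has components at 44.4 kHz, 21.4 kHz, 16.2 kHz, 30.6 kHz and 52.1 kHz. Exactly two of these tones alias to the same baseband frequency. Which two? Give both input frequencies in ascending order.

16.2 kHz, 21.4 kHz

fs/2 = 9.4 kHz.
44.4 kHz mod fs = 6.8 kHz.
6.8 kHz ≤ fs/2 = 9.4 kHz, appears at 6.8 kHz.
21.4 kHz mod fs = 2.6 kHz.
2.6 kHz ≤ fs/2 = 9.4 kHz, appears at 2.6 kHz.
16.2 kHz > fs/2 = 9.4 kHz, folds to fs − 16.2 kHz = 2.6 kHz.
30.6 kHz mod fs = 11.8 kHz.
11.8 kHz > fs/2 = 9.4 kHz, folds to fs − 11.8 kHz = 7 kHz.
52.1 kHz mod fs = 14.5 kHz.
14.5 kHz > fs/2 = 9.4 kHz, folds to fs − 14.5 kHz = 4.3 kHz.
16.2 kHz and 21.4 kHz both map to 2.6 kHz.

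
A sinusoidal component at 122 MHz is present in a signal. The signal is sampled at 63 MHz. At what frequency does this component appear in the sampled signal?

122 MHz mod fs = 59 MHz.
59 MHz > fs/2 = 31.5 MHz, folds to fs − 59 MHz = 4 MHz.

4 MHz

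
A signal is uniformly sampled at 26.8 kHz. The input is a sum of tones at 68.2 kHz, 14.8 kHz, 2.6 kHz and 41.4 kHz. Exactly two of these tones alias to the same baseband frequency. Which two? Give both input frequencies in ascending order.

41.4 kHz, 68.2 kHz

fs/2 = 13.4 kHz.
68.2 kHz mod fs = 14.6 kHz.
14.6 kHz > fs/2 = 13.4 kHz, folds to fs − 14.6 kHz = 12.2 kHz.
14.8 kHz > fs/2 = 13.4 kHz, folds to fs − 14.8 kHz = 12 kHz.
2.6 kHz ≤ fs/2 = 13.4 kHz, passes unchanged.
41.4 kHz mod fs = 14.6 kHz.
14.6 kHz > fs/2 = 13.4 kHz, folds to fs − 14.6 kHz = 12.2 kHz.
41.4 kHz and 68.2 kHz both map to 12.2 kHz.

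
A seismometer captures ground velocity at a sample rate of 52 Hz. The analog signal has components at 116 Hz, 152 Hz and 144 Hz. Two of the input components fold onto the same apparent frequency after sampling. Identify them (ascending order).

116 Hz, 144 Hz

fs/2 = 26 Hz.
116 Hz mod fs = 12 Hz.
12 Hz ≤ fs/2 = 26 Hz, appears at 12 Hz.
152 Hz mod fs = 48 Hz.
48 Hz > fs/2 = 26 Hz, folds to fs − 48 Hz = 4 Hz.
144 Hz mod fs = 40 Hz.
40 Hz > fs/2 = 26 Hz, folds to fs − 40 Hz = 12 Hz.
116 Hz and 144 Hz both map to 12 Hz.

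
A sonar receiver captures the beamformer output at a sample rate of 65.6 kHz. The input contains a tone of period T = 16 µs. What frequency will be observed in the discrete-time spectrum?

3.1 kHz

T = 16 µs → f = 1/T = 62.5 kHz.
62.5 kHz > fs/2 = 32.8 kHz, folds to fs − 62.5 kHz = 3.1 kHz.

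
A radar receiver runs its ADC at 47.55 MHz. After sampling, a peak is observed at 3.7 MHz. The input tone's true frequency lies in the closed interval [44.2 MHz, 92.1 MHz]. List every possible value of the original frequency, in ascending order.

51.25 MHz, 91.4 MHz

Frequencies that alias to 3.7 MHz are k·fs ± 3.7 MHz for integer k ≥ 0.
k=0: 3.7 MHz.
k=1: 43.85 MHz, 51.25 MHz.
k=2: 91.4 MHz, 98.8 MHz.
k=3: 138.95 MHz, 146.35 MHz.
Within [44.2 MHz, 92.1 MHz]: 51.25 MHz, 91.4 MHz.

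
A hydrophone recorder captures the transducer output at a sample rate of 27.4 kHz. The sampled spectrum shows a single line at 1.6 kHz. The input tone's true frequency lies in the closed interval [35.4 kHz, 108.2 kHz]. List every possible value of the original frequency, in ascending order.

53.2 kHz, 56.4 kHz, 80.6 kHz, 83.8 kHz, 108 kHz

Frequencies that alias to 1.6 kHz are k·fs ± 1.6 kHz for integer k ≥ 0.
k=0: 1.6 kHz.
k=1: 25.8 kHz, 29 kHz.
k=2: 53.2 kHz, 56.4 kHz.
k=3: 80.6 kHz, 83.8 kHz.
k=4: 108 kHz, 111.2 kHz.
k=5: 135.4 kHz, 138.6 kHz.
Within [35.4 kHz, 108.2 kHz]: 53.2 kHz, 56.4 kHz, 80.6 kHz, 83.8 kHz, 108 kHz.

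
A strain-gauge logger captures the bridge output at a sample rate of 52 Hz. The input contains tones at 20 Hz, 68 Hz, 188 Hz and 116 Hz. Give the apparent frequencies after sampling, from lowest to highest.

12 Hz, 16 Hz, 20 Hz

fs/2 = 26 Hz.
20 Hz ≤ fs/2 = 26 Hz, passes unchanged.
68 Hz mod fs = 16 Hz.
16 Hz ≤ fs/2 = 26 Hz, appears at 16 Hz.
188 Hz mod fs = 32 Hz.
32 Hz > fs/2 = 26 Hz, folds to fs − 32 Hz = 20 Hz.
116 Hz mod fs = 12 Hz.
12 Hz ≤ fs/2 = 26 Hz, appears at 12 Hz.
Distinct values: {12 Hz, 16 Hz, 20 Hz}.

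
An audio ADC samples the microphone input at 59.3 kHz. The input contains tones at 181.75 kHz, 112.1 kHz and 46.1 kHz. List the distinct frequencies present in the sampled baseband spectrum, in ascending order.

fs/2 = 29.65 kHz.
181.75 kHz mod fs = 3.85 kHz.
3.85 kHz ≤ fs/2 = 29.65 kHz, appears at 3.85 kHz.
112.1 kHz mod fs = 52.8 kHz.
52.8 kHz > fs/2 = 29.65 kHz, folds to fs − 52.8 kHz = 6.5 kHz.
46.1 kHz > fs/2 = 29.65 kHz, folds to fs − 46.1 kHz = 13.2 kHz.
Distinct values: {3.85 kHz, 6.5 kHz, 13.2 kHz}.

3.85 kHz, 6.5 kHz, 13.2 kHz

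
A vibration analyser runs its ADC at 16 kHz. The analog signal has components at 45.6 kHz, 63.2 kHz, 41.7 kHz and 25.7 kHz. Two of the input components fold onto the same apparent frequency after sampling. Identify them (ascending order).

fs/2 = 8 kHz.
45.6 kHz mod fs = 13.6 kHz.
13.6 kHz > fs/2 = 8 kHz, folds to fs − 13.6 kHz = 2.4 kHz.
63.2 kHz mod fs = 15.2 kHz.
15.2 kHz > fs/2 = 8 kHz, folds to fs − 15.2 kHz = 0.8 kHz.
41.7 kHz mod fs = 9.7 kHz.
9.7 kHz > fs/2 = 8 kHz, folds to fs − 9.7 kHz = 6.3 kHz.
25.7 kHz mod fs = 9.7 kHz.
9.7 kHz > fs/2 = 8 kHz, folds to fs − 9.7 kHz = 6.3 kHz.
25.7 kHz and 41.7 kHz both map to 6.3 kHz.

25.7 kHz, 41.7 kHz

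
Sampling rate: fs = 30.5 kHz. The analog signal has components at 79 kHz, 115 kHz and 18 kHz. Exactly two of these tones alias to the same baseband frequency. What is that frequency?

fs/2 = 15.25 kHz.
79 kHz mod fs = 18 kHz.
18 kHz > fs/2 = 15.25 kHz, folds to fs − 18 kHz = 12.5 kHz.
115 kHz mod fs = 23.5 kHz.
23.5 kHz > fs/2 = 15.25 kHz, folds to fs − 23.5 kHz = 7 kHz.
18 kHz > fs/2 = 15.25 kHz, folds to fs − 18 kHz = 12.5 kHz.
18 kHz and 79 kHz both map to 12.5 kHz.

12.5 kHz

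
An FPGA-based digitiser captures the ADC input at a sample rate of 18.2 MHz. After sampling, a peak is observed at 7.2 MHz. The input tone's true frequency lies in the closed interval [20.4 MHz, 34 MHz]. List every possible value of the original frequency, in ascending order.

25.4 MHz, 29.2 MHz

Frequencies that alias to 7.2 MHz are k·fs ± 7.2 MHz for integer k ≥ 0.
k=0: 7.2 MHz.
k=1: 11 MHz, 25.4 MHz.
k=2: 29.2 MHz, 43.6 MHz.
k=3: 47.4 MHz, 61.8 MHz.
Within [20.4 MHz, 34 MHz]: 25.4 MHz, 29.2 MHz.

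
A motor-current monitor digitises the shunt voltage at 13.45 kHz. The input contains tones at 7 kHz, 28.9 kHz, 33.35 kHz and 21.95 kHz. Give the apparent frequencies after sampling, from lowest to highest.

2 kHz, 4.95 kHz, 6.45 kHz

fs/2 = 6.725 kHz.
7 kHz > fs/2 = 6.725 kHz, folds to fs − 7 kHz = 6.45 kHz.
28.9 kHz mod fs = 2 kHz.
2 kHz ≤ fs/2 = 6.725 kHz, appears at 2 kHz.
33.35 kHz mod fs = 6.45 kHz.
6.45 kHz ≤ fs/2 = 6.725 kHz, appears at 6.45 kHz.
21.95 kHz mod fs = 8.5 kHz.
8.5 kHz > fs/2 = 6.725 kHz, folds to fs − 8.5 kHz = 4.95 kHz.
Distinct values: {2 kHz, 4.95 kHz, 6.45 kHz}.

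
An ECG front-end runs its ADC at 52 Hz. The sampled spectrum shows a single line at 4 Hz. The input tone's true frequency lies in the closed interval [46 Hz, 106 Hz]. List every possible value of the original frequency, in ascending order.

48 Hz, 56 Hz, 100 Hz

Frequencies that alias to 4 Hz are k·fs ± 4 Hz for integer k ≥ 0.
k=0: 4 Hz.
k=1: 48 Hz, 56 Hz.
k=2: 100 Hz, 108 Hz.
k=3: 152 Hz, 160 Hz.
Within [46 Hz, 106 Hz]: 48 Hz, 56 Hz, 100 Hz.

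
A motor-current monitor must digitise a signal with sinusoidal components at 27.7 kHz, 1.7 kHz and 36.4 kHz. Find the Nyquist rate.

72.8 kHz

Highest-frequency component: 36.4 kHz.
Nyquist rate = 2 × 36.4 kHz = 72.8 kHz.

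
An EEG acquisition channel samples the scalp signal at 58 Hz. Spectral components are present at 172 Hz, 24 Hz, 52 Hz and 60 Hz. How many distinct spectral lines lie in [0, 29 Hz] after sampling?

fs/2 = 29 Hz.
172 Hz mod fs = 56 Hz.
56 Hz > fs/2 = 29 Hz, folds to fs − 56 Hz = 2 Hz.
24 Hz ≤ fs/2 = 29 Hz, passes unchanged.
52 Hz > fs/2 = 29 Hz, folds to fs − 52 Hz = 6 Hz.
60 Hz mod fs = 2 Hz.
2 Hz ≤ fs/2 = 29 Hz, appears at 2 Hz.
Distinct values: {2 Hz, 6 Hz, 24 Hz} → 3.

3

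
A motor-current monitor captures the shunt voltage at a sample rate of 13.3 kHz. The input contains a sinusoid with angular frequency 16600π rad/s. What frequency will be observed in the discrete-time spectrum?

5 kHz

ω = 16600π rad/s → f = ω/(2π) = 8300 Hz = 8.3 kHz.
8.3 kHz > fs/2 = 6.65 kHz, folds to fs − 8.3 kHz = 5 kHz.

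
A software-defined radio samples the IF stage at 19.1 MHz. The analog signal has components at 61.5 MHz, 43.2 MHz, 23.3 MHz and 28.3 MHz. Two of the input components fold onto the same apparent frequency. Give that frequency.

4.2 MHz

fs/2 = 9.55 MHz.
61.5 MHz mod fs = 4.2 MHz.
4.2 MHz ≤ fs/2 = 9.55 MHz, appears at 4.2 MHz.
43.2 MHz mod fs = 5 MHz.
5 MHz ≤ fs/2 = 9.55 MHz, appears at 5 MHz.
23.3 MHz mod fs = 4.2 MHz.
4.2 MHz ≤ fs/2 = 9.55 MHz, appears at 4.2 MHz.
28.3 MHz mod fs = 9.2 MHz.
9.2 MHz ≤ fs/2 = 9.55 MHz, appears at 9.2 MHz.
23.3 MHz and 61.5 MHz both map to 4.2 MHz.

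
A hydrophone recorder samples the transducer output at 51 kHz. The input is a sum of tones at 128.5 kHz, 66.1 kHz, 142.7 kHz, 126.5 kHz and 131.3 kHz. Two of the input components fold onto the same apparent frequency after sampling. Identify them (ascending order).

126.5 kHz, 128.5 kHz

fs/2 = 25.5 kHz.
128.5 kHz mod fs = 26.5 kHz.
26.5 kHz > fs/2 = 25.5 kHz, folds to fs − 26.5 kHz = 24.5 kHz.
66.1 kHz mod fs = 15.1 kHz.
15.1 kHz ≤ fs/2 = 25.5 kHz, appears at 15.1 kHz.
142.7 kHz mod fs = 40.7 kHz.
40.7 kHz > fs/2 = 25.5 kHz, folds to fs − 40.7 kHz = 10.3 kHz.
126.5 kHz mod fs = 24.5 kHz.
24.5 kHz ≤ fs/2 = 25.5 kHz, appears at 24.5 kHz.
131.3 kHz mod fs = 29.3 kHz.
29.3 kHz > fs/2 = 25.5 kHz, folds to fs − 29.3 kHz = 21.7 kHz.
126.5 kHz and 128.5 kHz both map to 24.5 kHz.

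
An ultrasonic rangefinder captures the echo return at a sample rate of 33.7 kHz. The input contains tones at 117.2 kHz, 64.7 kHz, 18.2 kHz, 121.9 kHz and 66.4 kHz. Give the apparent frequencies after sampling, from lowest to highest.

1 kHz, 2.7 kHz, 12.9 kHz, 15.5 kHz, 16.1 kHz

fs/2 = 16.85 kHz.
117.2 kHz mod fs = 16.1 kHz.
16.1 kHz ≤ fs/2 = 16.85 kHz, appears at 16.1 kHz.
64.7 kHz mod fs = 31 kHz.
31 kHz > fs/2 = 16.85 kHz, folds to fs − 31 kHz = 2.7 kHz.
18.2 kHz > fs/2 = 16.85 kHz, folds to fs − 18.2 kHz = 15.5 kHz.
121.9 kHz mod fs = 20.8 kHz.
20.8 kHz > fs/2 = 16.85 kHz, folds to fs − 20.8 kHz = 12.9 kHz.
66.4 kHz mod fs = 32.7 kHz.
32.7 kHz > fs/2 = 16.85 kHz, folds to fs − 32.7 kHz = 1 kHz.
Distinct values: {1 kHz, 2.7 kHz, 12.9 kHz, 15.5 kHz, 16.1 kHz}.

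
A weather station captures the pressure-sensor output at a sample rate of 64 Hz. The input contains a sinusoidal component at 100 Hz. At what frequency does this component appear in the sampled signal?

100 Hz mod fs = 36 Hz.
36 Hz > fs/2 = 32 Hz, folds to fs − 36 Hz = 28 Hz.

28 Hz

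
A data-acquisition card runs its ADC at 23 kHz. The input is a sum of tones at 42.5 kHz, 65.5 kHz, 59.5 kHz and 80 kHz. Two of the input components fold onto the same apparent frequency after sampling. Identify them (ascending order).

42.5 kHz, 65.5 kHz

fs/2 = 11.5 kHz.
42.5 kHz mod fs = 19.5 kHz.
19.5 kHz > fs/2 = 11.5 kHz, folds to fs − 19.5 kHz = 3.5 kHz.
65.5 kHz mod fs = 19.5 kHz.
19.5 kHz > fs/2 = 11.5 kHz, folds to fs − 19.5 kHz = 3.5 kHz.
59.5 kHz mod fs = 13.5 kHz.
13.5 kHz > fs/2 = 11.5 kHz, folds to fs − 13.5 kHz = 9.5 kHz.
80 kHz mod fs = 11 kHz.
11 kHz ≤ fs/2 = 11.5 kHz, appears at 11 kHz.
42.5 kHz and 65.5 kHz both map to 3.5 kHz.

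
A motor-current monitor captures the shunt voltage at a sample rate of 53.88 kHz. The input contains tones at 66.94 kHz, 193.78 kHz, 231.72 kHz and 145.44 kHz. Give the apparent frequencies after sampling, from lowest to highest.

13.06 kHz, 16.2 kHz, 21.74 kHz

fs/2 = 26.94 kHz.
66.94 kHz mod fs = 13.06 kHz.
13.06 kHz ≤ fs/2 = 26.94 kHz, appears at 13.06 kHz.
193.78 kHz mod fs = 32.14 kHz.
32.14 kHz > fs/2 = 26.94 kHz, folds to fs − 32.14 kHz = 21.74 kHz.
231.72 kHz mod fs = 16.2 kHz.
16.2 kHz ≤ fs/2 = 26.94 kHz, appears at 16.2 kHz.
145.44 kHz mod fs = 37.68 kHz.
37.68 kHz > fs/2 = 26.94 kHz, folds to fs − 37.68 kHz = 16.2 kHz.
Distinct values: {13.06 kHz, 16.2 kHz, 21.74 kHz}.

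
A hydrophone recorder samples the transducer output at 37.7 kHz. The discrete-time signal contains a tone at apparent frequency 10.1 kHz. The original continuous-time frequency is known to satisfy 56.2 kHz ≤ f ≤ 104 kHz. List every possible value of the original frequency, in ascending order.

65.3 kHz, 85.5 kHz, 103 kHz

Frequencies that alias to 10.1 kHz are k·fs ± 10.1 kHz for integer k ≥ 0.
k=0: 10.1 kHz.
k=1: 27.6 kHz, 47.8 kHz.
k=2: 65.3 kHz, 85.5 kHz.
k=3: 103 kHz, 123.2 kHz.
k=4: 140.7 kHz, 160.9 kHz.
Within [56.2 kHz, 104 kHz]: 65.3 kHz, 85.5 kHz, 103 kHz.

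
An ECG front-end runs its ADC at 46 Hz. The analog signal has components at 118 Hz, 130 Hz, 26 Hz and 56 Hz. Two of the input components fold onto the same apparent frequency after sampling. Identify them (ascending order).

26 Hz, 118 Hz

fs/2 = 23 Hz.
118 Hz mod fs = 26 Hz.
26 Hz > fs/2 = 23 Hz, folds to fs − 26 Hz = 20 Hz.
130 Hz mod fs = 38 Hz.
38 Hz > fs/2 = 23 Hz, folds to fs − 38 Hz = 8 Hz.
26 Hz > fs/2 = 23 Hz, folds to fs − 26 Hz = 20 Hz.
56 Hz mod fs = 10 Hz.
10 Hz ≤ fs/2 = 23 Hz, appears at 10 Hz.
26 Hz and 118 Hz both map to 20 Hz.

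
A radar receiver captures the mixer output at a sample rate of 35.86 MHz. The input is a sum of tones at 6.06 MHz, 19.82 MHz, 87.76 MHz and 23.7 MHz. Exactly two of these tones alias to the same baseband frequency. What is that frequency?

16.04 MHz

fs/2 = 17.93 MHz.
6.06 MHz ≤ fs/2 = 17.93 MHz, passes unchanged.
19.82 MHz > fs/2 = 17.93 MHz, folds to fs − 19.82 MHz = 16.04 MHz.
87.76 MHz mod fs = 16.04 MHz.
16.04 MHz ≤ fs/2 = 17.93 MHz, appears at 16.04 MHz.
23.7 MHz > fs/2 = 17.93 MHz, folds to fs − 23.7 MHz = 12.16 MHz.
19.82 MHz and 87.76 MHz both map to 16.04 MHz.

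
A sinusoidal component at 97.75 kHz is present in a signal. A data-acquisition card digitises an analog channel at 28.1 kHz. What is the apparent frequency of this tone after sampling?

13.45 kHz

97.75 kHz mod fs = 13.45 kHz.
13.45 kHz ≤ fs/2 = 14.05 kHz, appears at 13.45 kHz.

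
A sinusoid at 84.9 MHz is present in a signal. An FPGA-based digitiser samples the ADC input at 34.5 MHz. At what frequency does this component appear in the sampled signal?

84.9 MHz mod fs = 15.9 MHz.
15.9 MHz ≤ fs/2 = 17.25 MHz, appears at 15.9 MHz.

15.9 MHz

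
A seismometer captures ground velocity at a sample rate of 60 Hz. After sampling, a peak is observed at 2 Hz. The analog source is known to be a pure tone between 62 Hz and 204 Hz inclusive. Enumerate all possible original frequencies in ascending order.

62 Hz, 118 Hz, 122 Hz, 178 Hz, 182 Hz

Frequencies that alias to 2 Hz are k·fs ± 2 Hz for integer k ≥ 0.
k=0: 2 Hz.
k=1: 58 Hz, 62 Hz.
k=2: 118 Hz, 122 Hz.
k=3: 178 Hz, 182 Hz.
k=4: 238 Hz, 242 Hz.
Within [62 Hz, 204 Hz]: 62 Hz, 118 Hz, 122 Hz, 178 Hz, 182 Hz.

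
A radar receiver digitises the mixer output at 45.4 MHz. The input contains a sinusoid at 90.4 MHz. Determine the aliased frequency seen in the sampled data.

90.4 MHz mod fs = 45 MHz.
45 MHz > fs/2 = 22.7 MHz, folds to fs − 45 MHz = 0.4 MHz.

0.4 MHz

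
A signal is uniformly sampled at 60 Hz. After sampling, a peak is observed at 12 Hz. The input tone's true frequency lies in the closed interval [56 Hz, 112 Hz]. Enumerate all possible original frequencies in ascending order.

72 Hz, 108 Hz

Frequencies that alias to 12 Hz are k·fs ± 12 Hz for integer k ≥ 0.
k=0: 12 Hz.
k=1: 48 Hz, 72 Hz.
k=2: 108 Hz, 132 Hz.
k=3: 168 Hz, 192 Hz.
Within [56 Hz, 112 Hz]: 72 Hz, 108 Hz.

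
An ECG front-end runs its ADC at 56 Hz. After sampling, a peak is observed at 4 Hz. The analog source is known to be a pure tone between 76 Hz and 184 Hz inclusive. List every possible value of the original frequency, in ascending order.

108 Hz, 116 Hz, 164 Hz, 172 Hz

Frequencies that alias to 4 Hz are k·fs ± 4 Hz for integer k ≥ 0.
k=0: 4 Hz.
k=1: 52 Hz, 60 Hz.
k=2: 108 Hz, 116 Hz.
k=3: 164 Hz, 172 Hz.
k=4: 220 Hz, 228 Hz.
Within [76 Hz, 184 Hz]: 108 Hz, 116 Hz, 164 Hz, 172 Hz.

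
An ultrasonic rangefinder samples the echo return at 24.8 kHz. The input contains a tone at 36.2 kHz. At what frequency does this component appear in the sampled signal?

36.2 kHz mod fs = 11.4 kHz.
11.4 kHz ≤ fs/2 = 12.4 kHz, appears at 11.4 kHz.

11.4 kHz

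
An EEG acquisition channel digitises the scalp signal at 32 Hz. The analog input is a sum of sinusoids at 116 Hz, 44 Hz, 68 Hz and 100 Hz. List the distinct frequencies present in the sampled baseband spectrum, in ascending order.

4 Hz, 12 Hz

fs/2 = 16 Hz.
116 Hz mod fs = 20 Hz.
20 Hz > fs/2 = 16 Hz, folds to fs − 20 Hz = 12 Hz.
44 Hz mod fs = 12 Hz.
12 Hz ≤ fs/2 = 16 Hz, appears at 12 Hz.
68 Hz mod fs = 4 Hz.
4 Hz ≤ fs/2 = 16 Hz, appears at 4 Hz.
100 Hz mod fs = 4 Hz.
4 Hz ≤ fs/2 = 16 Hz, appears at 4 Hz.
Distinct values: {4 Hz, 12 Hz}.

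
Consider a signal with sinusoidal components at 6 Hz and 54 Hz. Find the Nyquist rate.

Highest-frequency component: 54 Hz.
Nyquist rate = 2 × 54 Hz = 108 Hz.

108 Hz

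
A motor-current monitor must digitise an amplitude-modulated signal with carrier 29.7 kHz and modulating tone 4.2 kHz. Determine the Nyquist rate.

67.8 kHz

AM sidebands sit at fc ± fm = 25.5 kHz and 33.9 kHz.
Highest-frequency component: 33.9 kHz.
Nyquist rate = 2 × 33.9 kHz = 67.8 kHz.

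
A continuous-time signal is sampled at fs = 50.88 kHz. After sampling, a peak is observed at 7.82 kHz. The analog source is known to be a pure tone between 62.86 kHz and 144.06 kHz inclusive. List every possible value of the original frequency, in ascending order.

Frequencies that alias to 7.82 kHz are k·fs ± 7.82 kHz for integer k ≥ 0.
k=0: 7.82 kHz.
k=1: 43.06 kHz, 58.7 kHz.
k=2: 93.94 kHz, 109.58 kHz.
k=3: 144.82 kHz, 160.46 kHz.
Within [62.86 kHz, 144.06 kHz]: 93.94 kHz, 109.58 kHz.

93.94 kHz, 109.58 kHz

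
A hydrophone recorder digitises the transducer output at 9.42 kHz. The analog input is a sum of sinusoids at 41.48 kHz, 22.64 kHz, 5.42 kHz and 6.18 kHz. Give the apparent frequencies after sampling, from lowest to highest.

3.24 kHz, 3.8 kHz, 4 kHz

fs/2 = 4.71 kHz.
41.48 kHz mod fs = 3.8 kHz.
3.8 kHz ≤ fs/2 = 4.71 kHz, appears at 3.8 kHz.
22.64 kHz mod fs = 3.8 kHz.
3.8 kHz ≤ fs/2 = 4.71 kHz, appears at 3.8 kHz.
5.42 kHz > fs/2 = 4.71 kHz, folds to fs − 5.42 kHz = 4 kHz.
6.18 kHz > fs/2 = 4.71 kHz, folds to fs − 6.18 kHz = 3.24 kHz.
Distinct values: {3.24 kHz, 3.8 kHz, 4 kHz}.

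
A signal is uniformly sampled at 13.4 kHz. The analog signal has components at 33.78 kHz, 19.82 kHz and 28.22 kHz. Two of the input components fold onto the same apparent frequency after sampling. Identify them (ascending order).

fs/2 = 6.7 kHz.
33.78 kHz mod fs = 6.98 kHz.
6.98 kHz > fs/2 = 6.7 kHz, folds to fs − 6.98 kHz = 6.42 kHz.
19.82 kHz mod fs = 6.42 kHz.
6.42 kHz ≤ fs/2 = 6.7 kHz, appears at 6.42 kHz.
28.22 kHz mod fs = 1.42 kHz.
1.42 kHz ≤ fs/2 = 6.7 kHz, appears at 1.42 kHz.
19.82 kHz and 33.78 kHz both map to 6.42 kHz.

19.82 kHz, 33.78 kHz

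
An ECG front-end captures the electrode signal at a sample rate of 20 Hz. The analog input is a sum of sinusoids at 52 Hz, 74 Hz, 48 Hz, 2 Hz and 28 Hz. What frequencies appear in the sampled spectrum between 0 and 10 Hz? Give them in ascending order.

fs/2 = 10 Hz.
52 Hz mod fs = 12 Hz.
12 Hz > fs/2 = 10 Hz, folds to fs − 12 Hz = 8 Hz.
74 Hz mod fs = 14 Hz.
14 Hz > fs/2 = 10 Hz, folds to fs − 14 Hz = 6 Hz.
48 Hz mod fs = 8 Hz.
8 Hz ≤ fs/2 = 10 Hz, appears at 8 Hz.
2 Hz ≤ fs/2 = 10 Hz, passes unchanged.
28 Hz mod fs = 8 Hz.
8 Hz ≤ fs/2 = 10 Hz, appears at 8 Hz.
Distinct values: {2 Hz, 6 Hz, 8 Hz}.

2 Hz, 6 Hz, 8 Hz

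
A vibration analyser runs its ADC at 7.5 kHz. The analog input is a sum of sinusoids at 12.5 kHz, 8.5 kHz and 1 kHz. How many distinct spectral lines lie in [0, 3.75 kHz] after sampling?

2

fs/2 = 3.75 kHz.
12.5 kHz mod fs = 5 kHz.
5 kHz > fs/2 = 3.75 kHz, folds to fs − 5 kHz = 2.5 kHz.
8.5 kHz mod fs = 1 kHz.
1 kHz ≤ fs/2 = 3.75 kHz, appears at 1 kHz.
1 kHz ≤ fs/2 = 3.75 kHz, passes unchanged.
Distinct values: {1 kHz, 2.5 kHz} → 2.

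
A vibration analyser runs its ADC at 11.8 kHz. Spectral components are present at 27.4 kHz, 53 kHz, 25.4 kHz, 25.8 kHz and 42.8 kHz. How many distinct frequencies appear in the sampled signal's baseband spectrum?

fs/2 = 5.9 kHz.
27.4 kHz mod fs = 3.8 kHz.
3.8 kHz ≤ fs/2 = 5.9 kHz, appears at 3.8 kHz.
53 kHz mod fs = 5.8 kHz.
5.8 kHz ≤ fs/2 = 5.9 kHz, appears at 5.8 kHz.
25.4 kHz mod fs = 1.8 kHz.
1.8 kHz ≤ fs/2 = 5.9 kHz, appears at 1.8 kHz.
25.8 kHz mod fs = 2.2 kHz.
2.2 kHz ≤ fs/2 = 5.9 kHz, appears at 2.2 kHz.
42.8 kHz mod fs = 7.4 kHz.
7.4 kHz > fs/2 = 5.9 kHz, folds to fs − 7.4 kHz = 4.4 kHz.
Distinct values: {1.8 kHz, 2.2 kHz, 3.8 kHz, 4.4 kHz, 5.8 kHz} → 5.

5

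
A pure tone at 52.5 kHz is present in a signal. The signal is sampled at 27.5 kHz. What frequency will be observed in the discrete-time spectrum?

2.5 kHz

52.5 kHz mod fs = 25 kHz.
25 kHz > fs/2 = 13.75 kHz, folds to fs − 25 kHz = 2.5 kHz.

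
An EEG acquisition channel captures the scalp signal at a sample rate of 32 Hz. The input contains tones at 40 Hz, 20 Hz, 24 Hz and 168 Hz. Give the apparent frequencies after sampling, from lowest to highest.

8 Hz, 12 Hz

fs/2 = 16 Hz.
40 Hz mod fs = 8 Hz.
8 Hz ≤ fs/2 = 16 Hz, appears at 8 Hz.
20 Hz > fs/2 = 16 Hz, folds to fs − 20 Hz = 12 Hz.
24 Hz > fs/2 = 16 Hz, folds to fs − 24 Hz = 8 Hz.
168 Hz mod fs = 8 Hz.
8 Hz ≤ fs/2 = 16 Hz, appears at 8 Hz.
Distinct values: {8 Hz, 12 Hz}.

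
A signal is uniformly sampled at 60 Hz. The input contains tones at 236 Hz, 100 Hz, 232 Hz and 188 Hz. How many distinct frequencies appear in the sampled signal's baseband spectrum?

fs/2 = 30 Hz.
236 Hz mod fs = 56 Hz.
56 Hz > fs/2 = 30 Hz, folds to fs − 56 Hz = 4 Hz.
100 Hz mod fs = 40 Hz.
40 Hz > fs/2 = 30 Hz, folds to fs − 40 Hz = 20 Hz.
232 Hz mod fs = 52 Hz.
52 Hz > fs/2 = 30 Hz, folds to fs − 52 Hz = 8 Hz.
188 Hz mod fs = 8 Hz.
8 Hz ≤ fs/2 = 30 Hz, appears at 8 Hz.
Distinct values: {4 Hz, 8 Hz, 20 Hz} → 3.

3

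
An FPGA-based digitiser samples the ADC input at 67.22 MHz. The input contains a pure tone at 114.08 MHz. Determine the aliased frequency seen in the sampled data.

20.36 MHz

114.08 MHz mod fs = 46.86 MHz.
46.86 MHz > fs/2 = 33.61 MHz, folds to fs − 46.86 MHz = 20.36 MHz.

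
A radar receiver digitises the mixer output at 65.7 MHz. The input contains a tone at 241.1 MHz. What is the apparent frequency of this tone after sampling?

241.1 MHz mod fs = 44 MHz.
44 MHz > fs/2 = 32.85 MHz, folds to fs − 44 MHz = 21.7 MHz.

21.7 MHz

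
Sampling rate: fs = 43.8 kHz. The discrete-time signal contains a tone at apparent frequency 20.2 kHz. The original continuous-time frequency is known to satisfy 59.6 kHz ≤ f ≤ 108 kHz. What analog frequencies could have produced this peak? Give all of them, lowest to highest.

Frequencies that alias to 20.2 kHz are k·fs ± 20.2 kHz for integer k ≥ 0.
k=0: 20.2 kHz.
k=1: 23.6 kHz, 64 kHz.
k=2: 67.4 kHz, 107.8 kHz.
k=3: 111.2 kHz, 151.6 kHz.
Within [59.6 kHz, 108 kHz]: 64 kHz, 67.4 kHz, 107.8 kHz.

64 kHz, 67.4 kHz, 107.8 kHz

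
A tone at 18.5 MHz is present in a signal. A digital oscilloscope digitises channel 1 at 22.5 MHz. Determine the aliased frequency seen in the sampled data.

4 MHz

18.5 MHz > fs/2 = 11.25 MHz, folds to fs − 18.5 MHz = 4 MHz.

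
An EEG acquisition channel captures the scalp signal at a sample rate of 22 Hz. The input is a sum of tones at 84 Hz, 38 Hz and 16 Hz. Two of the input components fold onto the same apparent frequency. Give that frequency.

6 Hz

fs/2 = 11 Hz.
84 Hz mod fs = 18 Hz.
18 Hz > fs/2 = 11 Hz, folds to fs − 18 Hz = 4 Hz.
38 Hz mod fs = 16 Hz.
16 Hz > fs/2 = 11 Hz, folds to fs − 16 Hz = 6 Hz.
16 Hz > fs/2 = 11 Hz, folds to fs − 16 Hz = 6 Hz.
16 Hz and 38 Hz both map to 6 Hz.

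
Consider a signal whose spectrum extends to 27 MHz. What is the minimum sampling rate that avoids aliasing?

Nyquist rate = 2 × 27 MHz = 54 MHz.

54 MHz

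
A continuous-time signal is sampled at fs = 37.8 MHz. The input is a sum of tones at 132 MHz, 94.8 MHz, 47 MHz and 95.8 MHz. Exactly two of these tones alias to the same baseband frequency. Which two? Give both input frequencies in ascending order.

fs/2 = 18.9 MHz.
132 MHz mod fs = 18.6 MHz.
18.6 MHz ≤ fs/2 = 18.9 MHz, appears at 18.6 MHz.
94.8 MHz mod fs = 19.2 MHz.
19.2 MHz > fs/2 = 18.9 MHz, folds to fs − 19.2 MHz = 18.6 MHz.
47 MHz mod fs = 9.2 MHz.
9.2 MHz ≤ fs/2 = 18.9 MHz, appears at 9.2 MHz.
95.8 MHz mod fs = 20.2 MHz.
20.2 MHz > fs/2 = 18.9 MHz, folds to fs − 20.2 MHz = 17.6 MHz.
94.8 MHz and 132 MHz both map to 18.6 MHz.

94.8 MHz, 132 MHz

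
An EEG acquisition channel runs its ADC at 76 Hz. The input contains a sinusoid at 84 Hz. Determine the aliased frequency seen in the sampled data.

84 Hz mod fs = 8 Hz.
8 Hz ≤ fs/2 = 38 Hz, appears at 8 Hz.

8 Hz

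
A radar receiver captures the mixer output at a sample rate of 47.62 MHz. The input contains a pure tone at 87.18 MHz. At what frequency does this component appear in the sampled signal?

87.18 MHz mod fs = 39.56 MHz.
39.56 MHz > fs/2 = 23.81 MHz, folds to fs − 39.56 MHz = 8.06 MHz.

8.06 MHz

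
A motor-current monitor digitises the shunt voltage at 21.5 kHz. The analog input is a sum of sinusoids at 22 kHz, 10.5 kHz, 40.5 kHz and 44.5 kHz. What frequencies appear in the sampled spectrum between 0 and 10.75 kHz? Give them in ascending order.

fs/2 = 10.75 kHz.
22 kHz mod fs = 0.5 kHz.
0.5 kHz ≤ fs/2 = 10.75 kHz, appears at 0.5 kHz.
10.5 kHz ≤ fs/2 = 10.75 kHz, passes unchanged.
40.5 kHz mod fs = 19 kHz.
19 kHz > fs/2 = 10.75 kHz, folds to fs − 19 kHz = 2.5 kHz.
44.5 kHz mod fs = 1.5 kHz.
1.5 kHz ≤ fs/2 = 10.75 kHz, appears at 1.5 kHz.
Distinct values: {0.5 kHz, 1.5 kHz, 2.5 kHz, 10.5 kHz}.

0.5 kHz, 1.5 kHz, 2.5 kHz, 10.5 kHz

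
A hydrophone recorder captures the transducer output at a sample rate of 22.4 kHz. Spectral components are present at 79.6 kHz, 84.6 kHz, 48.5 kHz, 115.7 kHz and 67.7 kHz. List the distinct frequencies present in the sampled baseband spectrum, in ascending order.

fs/2 = 11.2 kHz.
79.6 kHz mod fs = 12.4 kHz.
12.4 kHz > fs/2 = 11.2 kHz, folds to fs − 12.4 kHz = 10 kHz.
84.6 kHz mod fs = 17.4 kHz.
17.4 kHz > fs/2 = 11.2 kHz, folds to fs − 17.4 kHz = 5 kHz.
48.5 kHz mod fs = 3.7 kHz.
3.7 kHz ≤ fs/2 = 11.2 kHz, appears at 3.7 kHz.
115.7 kHz mod fs = 3.7 kHz.
3.7 kHz ≤ fs/2 = 11.2 kHz, appears at 3.7 kHz.
67.7 kHz mod fs = 0.5 kHz.
0.5 kHz ≤ fs/2 = 11.2 kHz, appears at 0.5 kHz.
Distinct values: {0.5 kHz, 3.7 kHz, 5 kHz, 10 kHz}.

0.5 kHz, 3.7 kHz, 5 kHz, 10 kHz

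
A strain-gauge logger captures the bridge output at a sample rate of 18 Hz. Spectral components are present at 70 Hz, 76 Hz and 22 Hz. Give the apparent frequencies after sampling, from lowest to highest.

2 Hz, 4 Hz

fs/2 = 9 Hz.
70 Hz mod fs = 16 Hz.
16 Hz > fs/2 = 9 Hz, folds to fs − 16 Hz = 2 Hz.
76 Hz mod fs = 4 Hz.
4 Hz ≤ fs/2 = 9 Hz, appears at 4 Hz.
22 Hz mod fs = 4 Hz.
4 Hz ≤ fs/2 = 9 Hz, appears at 4 Hz.
Distinct values: {2 Hz, 4 Hz}.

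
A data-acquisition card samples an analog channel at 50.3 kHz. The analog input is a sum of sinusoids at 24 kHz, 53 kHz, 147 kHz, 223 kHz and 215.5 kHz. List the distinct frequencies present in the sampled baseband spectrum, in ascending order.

fs/2 = 25.15 kHz.
24 kHz ≤ fs/2 = 25.15 kHz, passes unchanged.
53 kHz mod fs = 2.7 kHz.
2.7 kHz ≤ fs/2 = 25.15 kHz, appears at 2.7 kHz.
147 kHz mod fs = 46.4 kHz.
46.4 kHz > fs/2 = 25.15 kHz, folds to fs − 46.4 kHz = 3.9 kHz.
223 kHz mod fs = 21.8 kHz.
21.8 kHz ≤ fs/2 = 25.15 kHz, appears at 21.8 kHz.
215.5 kHz mod fs = 14.3 kHz.
14.3 kHz ≤ fs/2 = 25.15 kHz, appears at 14.3 kHz.
Distinct values: {2.7 kHz, 3.9 kHz, 14.3 kHz, 21.8 kHz, 24 kHz}.

2.7 kHz, 3.9 kHz, 14.3 kHz, 21.8 kHz, 24 kHz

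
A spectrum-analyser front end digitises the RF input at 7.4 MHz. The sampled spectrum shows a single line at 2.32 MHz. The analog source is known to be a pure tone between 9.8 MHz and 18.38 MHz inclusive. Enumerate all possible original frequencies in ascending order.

12.48 MHz, 17.12 MHz

Frequencies that alias to 2.32 MHz are k·fs ± 2.32 MHz for integer k ≥ 0.
k=0: 2.32 MHz.
k=1: 5.08 MHz, 9.72 MHz.
k=2: 12.48 MHz, 17.12 MHz.
k=3: 19.88 MHz, 24.52 MHz.
Within [9.8 MHz, 18.38 MHz]: 12.48 MHz, 17.12 MHz.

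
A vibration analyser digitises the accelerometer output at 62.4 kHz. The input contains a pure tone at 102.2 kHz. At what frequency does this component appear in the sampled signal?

102.2 kHz mod fs = 39.8 kHz.
39.8 kHz > fs/2 = 31.2 kHz, folds to fs − 39.8 kHz = 22.6 kHz.

22.6 kHz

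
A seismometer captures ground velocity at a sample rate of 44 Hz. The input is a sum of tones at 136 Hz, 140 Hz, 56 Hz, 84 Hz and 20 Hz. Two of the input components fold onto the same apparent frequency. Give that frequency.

fs/2 = 22 Hz.
136 Hz mod fs = 4 Hz.
4 Hz ≤ fs/2 = 22 Hz, appears at 4 Hz.
140 Hz mod fs = 8 Hz.
8 Hz ≤ fs/2 = 22 Hz, appears at 8 Hz.
56 Hz mod fs = 12 Hz.
12 Hz ≤ fs/2 = 22 Hz, appears at 12 Hz.
84 Hz mod fs = 40 Hz.
40 Hz > fs/2 = 22 Hz, folds to fs − 40 Hz = 4 Hz.
20 Hz ≤ fs/2 = 22 Hz, passes unchanged.
84 Hz and 136 Hz both map to 4 Hz.

4 Hz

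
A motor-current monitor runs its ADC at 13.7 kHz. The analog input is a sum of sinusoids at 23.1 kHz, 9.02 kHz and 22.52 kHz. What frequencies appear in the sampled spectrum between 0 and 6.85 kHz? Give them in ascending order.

fs/2 = 6.85 kHz.
23.1 kHz mod fs = 9.4 kHz.
9.4 kHz > fs/2 = 6.85 kHz, folds to fs − 9.4 kHz = 4.3 kHz.
9.02 kHz > fs/2 = 6.85 kHz, folds to fs − 9.02 kHz = 4.68 kHz.
22.52 kHz mod fs = 8.82 kHz.
8.82 kHz > fs/2 = 6.85 kHz, folds to fs − 8.82 kHz = 4.88 kHz.
Distinct values: {4.3 kHz, 4.68 kHz, 4.88 kHz}.

4.3 kHz, 4.68 kHz, 4.88 kHz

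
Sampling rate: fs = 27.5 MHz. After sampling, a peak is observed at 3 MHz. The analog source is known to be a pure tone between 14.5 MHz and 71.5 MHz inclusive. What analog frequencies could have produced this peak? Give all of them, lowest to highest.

Frequencies that alias to 3 MHz are k·fs ± 3 MHz for integer k ≥ 0.
k=0: 3 MHz.
k=1: 24.5 MHz, 30.5 MHz.
k=2: 52 MHz, 58 MHz.
k=3: 79.5 MHz, 85.5 MHz.
Within [14.5 MHz, 71.5 MHz]: 24.5 MHz, 30.5 MHz, 52 MHz, 58 MHz.

24.5 MHz, 30.5 MHz, 52 MHz, 58 MHz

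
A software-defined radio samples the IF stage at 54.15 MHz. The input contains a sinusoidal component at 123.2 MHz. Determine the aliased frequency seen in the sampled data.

14.9 MHz

123.2 MHz mod fs = 14.9 MHz.
14.9 MHz ≤ fs/2 = 27.075 MHz, appears at 14.9 MHz.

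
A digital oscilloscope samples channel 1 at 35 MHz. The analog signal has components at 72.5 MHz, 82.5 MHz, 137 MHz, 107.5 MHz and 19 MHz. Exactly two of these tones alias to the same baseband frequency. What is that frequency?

2.5 MHz

fs/2 = 17.5 MHz.
72.5 MHz mod fs = 2.5 MHz.
2.5 MHz ≤ fs/2 = 17.5 MHz, appears at 2.5 MHz.
82.5 MHz mod fs = 12.5 MHz.
12.5 MHz ≤ fs/2 = 17.5 MHz, appears at 12.5 MHz.
137 MHz mod fs = 32 MHz.
32 MHz > fs/2 = 17.5 MHz, folds to fs − 32 MHz = 3 MHz.
107.5 MHz mod fs = 2.5 MHz.
2.5 MHz ≤ fs/2 = 17.5 MHz, appears at 2.5 MHz.
19 MHz > fs/2 = 17.5 MHz, folds to fs − 19 MHz = 16 MHz.
72.5 MHz and 107.5 MHz both map to 2.5 MHz.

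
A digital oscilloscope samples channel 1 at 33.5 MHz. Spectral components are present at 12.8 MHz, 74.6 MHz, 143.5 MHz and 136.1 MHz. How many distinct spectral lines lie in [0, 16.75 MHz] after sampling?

fs/2 = 16.75 MHz.
12.8 MHz ≤ fs/2 = 16.75 MHz, passes unchanged.
74.6 MHz mod fs = 7.6 MHz.
7.6 MHz ≤ fs/2 = 16.75 MHz, appears at 7.6 MHz.
143.5 MHz mod fs = 9.5 MHz.
9.5 MHz ≤ fs/2 = 16.75 MHz, appears at 9.5 MHz.
136.1 MHz mod fs = 2.1 MHz.
2.1 MHz ≤ fs/2 = 16.75 MHz, appears at 2.1 MHz.
Distinct values: {2.1 MHz, 7.6 MHz, 9.5 MHz, 12.8 MHz} → 4.

4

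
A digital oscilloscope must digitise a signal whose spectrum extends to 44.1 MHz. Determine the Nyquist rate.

88.2 MHz

Nyquist rate = 2 × 44.1 MHz = 88.2 MHz.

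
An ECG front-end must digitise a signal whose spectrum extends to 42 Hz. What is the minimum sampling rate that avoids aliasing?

Nyquist rate = 2 × 42 Hz = 84 Hz.

84 Hz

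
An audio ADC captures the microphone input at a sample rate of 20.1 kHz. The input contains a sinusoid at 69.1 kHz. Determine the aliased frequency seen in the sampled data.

8.8 kHz

69.1 kHz mod fs = 8.8 kHz.
8.8 kHz ≤ fs/2 = 10.05 kHz, appears at 8.8 kHz.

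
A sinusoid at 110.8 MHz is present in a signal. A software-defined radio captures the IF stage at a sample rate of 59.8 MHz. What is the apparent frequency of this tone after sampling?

110.8 MHz mod fs = 51 MHz.
51 MHz > fs/2 = 29.9 MHz, folds to fs − 51 MHz = 8.8 MHz.

8.8 MHz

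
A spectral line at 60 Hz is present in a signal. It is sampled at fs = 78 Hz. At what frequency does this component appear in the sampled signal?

60 Hz > fs/2 = 39 Hz, folds to fs − 60 Hz = 18 Hz.

18 Hz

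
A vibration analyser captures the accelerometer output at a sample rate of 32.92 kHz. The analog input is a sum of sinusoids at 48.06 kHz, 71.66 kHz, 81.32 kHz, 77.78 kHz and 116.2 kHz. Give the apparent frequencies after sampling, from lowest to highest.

5.82 kHz, 11.94 kHz, 15.14 kHz, 15.48 kHz

fs/2 = 16.46 kHz.
48.06 kHz mod fs = 15.14 kHz.
15.14 kHz ≤ fs/2 = 16.46 kHz, appears at 15.14 kHz.
71.66 kHz mod fs = 5.82 kHz.
5.82 kHz ≤ fs/2 = 16.46 kHz, appears at 5.82 kHz.
81.32 kHz mod fs = 15.48 kHz.
15.48 kHz ≤ fs/2 = 16.46 kHz, appears at 15.48 kHz.
77.78 kHz mod fs = 11.94 kHz.
11.94 kHz ≤ fs/2 = 16.46 kHz, appears at 11.94 kHz.
116.2 kHz mod fs = 17.44 kHz.
17.44 kHz > fs/2 = 16.46 kHz, folds to fs − 17.44 kHz = 15.48 kHz.
Distinct values: {5.82 kHz, 11.94 kHz, 15.14 kHz, 15.48 kHz}.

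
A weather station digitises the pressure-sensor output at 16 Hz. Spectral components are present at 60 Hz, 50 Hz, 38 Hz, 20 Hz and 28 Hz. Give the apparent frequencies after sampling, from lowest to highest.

fs/2 = 8 Hz.
60 Hz mod fs = 12 Hz.
12 Hz > fs/2 = 8 Hz, folds to fs − 12 Hz = 4 Hz.
50 Hz mod fs = 2 Hz.
2 Hz ≤ fs/2 = 8 Hz, appears at 2 Hz.
38 Hz mod fs = 6 Hz.
6 Hz ≤ fs/2 = 8 Hz, appears at 6 Hz.
20 Hz mod fs = 4 Hz.
4 Hz ≤ fs/2 = 8 Hz, appears at 4 Hz.
28 Hz mod fs = 12 Hz.
12 Hz > fs/2 = 8 Hz, folds to fs − 12 Hz = 4 Hz.
Distinct values: {2 Hz, 4 Hz, 6 Hz}.

2 Hz, 4 Hz, 6 Hz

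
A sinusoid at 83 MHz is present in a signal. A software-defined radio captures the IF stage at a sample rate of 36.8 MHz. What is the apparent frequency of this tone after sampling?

9.4 MHz

83 MHz mod fs = 9.4 MHz.
9.4 MHz ≤ fs/2 = 18.4 MHz, appears at 9.4 MHz.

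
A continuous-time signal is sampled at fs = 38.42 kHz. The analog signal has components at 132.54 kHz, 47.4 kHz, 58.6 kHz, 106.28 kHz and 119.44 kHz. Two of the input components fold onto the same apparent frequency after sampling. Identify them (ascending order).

fs/2 = 19.21 kHz.
132.54 kHz mod fs = 17.28 kHz.
17.28 kHz ≤ fs/2 = 19.21 kHz, appears at 17.28 kHz.
47.4 kHz mod fs = 8.98 kHz.
8.98 kHz ≤ fs/2 = 19.21 kHz, appears at 8.98 kHz.
58.6 kHz mod fs = 20.18 kHz.
20.18 kHz > fs/2 = 19.21 kHz, folds to fs − 20.18 kHz = 18.24 kHz.
106.28 kHz mod fs = 29.44 kHz.
29.44 kHz > fs/2 = 19.21 kHz, folds to fs − 29.44 kHz = 8.98 kHz.
119.44 kHz mod fs = 4.18 kHz.
4.18 kHz ≤ fs/2 = 19.21 kHz, appears at 4.18 kHz.
47.4 kHz and 106.28 kHz both map to 8.98 kHz.

47.4 kHz, 106.28 kHz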